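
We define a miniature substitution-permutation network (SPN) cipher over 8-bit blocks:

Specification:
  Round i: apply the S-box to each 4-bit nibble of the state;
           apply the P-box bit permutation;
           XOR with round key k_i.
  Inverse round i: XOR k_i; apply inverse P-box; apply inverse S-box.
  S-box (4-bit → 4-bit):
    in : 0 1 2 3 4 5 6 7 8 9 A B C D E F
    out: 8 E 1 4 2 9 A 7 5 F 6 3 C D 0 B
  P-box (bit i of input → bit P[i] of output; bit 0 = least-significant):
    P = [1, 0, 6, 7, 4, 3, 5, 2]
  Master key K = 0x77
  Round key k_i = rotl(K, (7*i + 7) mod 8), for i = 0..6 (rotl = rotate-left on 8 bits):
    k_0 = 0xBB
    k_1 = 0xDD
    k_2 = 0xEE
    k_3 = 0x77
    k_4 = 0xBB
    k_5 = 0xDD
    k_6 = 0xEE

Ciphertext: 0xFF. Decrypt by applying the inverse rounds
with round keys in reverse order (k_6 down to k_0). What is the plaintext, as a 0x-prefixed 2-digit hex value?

0x1F

s_0 = ciphertext = 0xFF
s_1 = InvRound(s_0, k_6) = 0x24
s_2 = InvRound(s_1, k_5) = 0x71
s_3 = InvRound(s_2, k_4) = 0x4D
s_4 = InvRound(s_3, k_3) = 0x72
s_5 = InvRound(s_4, k_2) = 0xF0
s_6 = InvRound(s_5, k_1) = 0x14
s_7 = InvRound(s_6, k_0) = 0x1F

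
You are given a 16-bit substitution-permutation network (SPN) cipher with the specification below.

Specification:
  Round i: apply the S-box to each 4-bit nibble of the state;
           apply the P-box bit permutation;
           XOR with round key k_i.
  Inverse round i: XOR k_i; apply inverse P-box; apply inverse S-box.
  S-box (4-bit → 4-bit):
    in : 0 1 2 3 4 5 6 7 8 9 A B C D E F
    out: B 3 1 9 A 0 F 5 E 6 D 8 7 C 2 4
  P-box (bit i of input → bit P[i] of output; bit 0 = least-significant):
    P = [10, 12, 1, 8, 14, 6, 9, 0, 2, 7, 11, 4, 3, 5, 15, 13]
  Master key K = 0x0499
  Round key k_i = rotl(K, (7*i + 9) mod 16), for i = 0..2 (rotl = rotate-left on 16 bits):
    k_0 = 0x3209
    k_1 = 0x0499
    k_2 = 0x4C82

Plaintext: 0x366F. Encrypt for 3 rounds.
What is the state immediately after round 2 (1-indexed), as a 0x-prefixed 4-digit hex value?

s_0 = plaintext = 0x366F
s_1 = Round(s_0, k_0) = 0x58D6
s_2 = Round(s_1, k_1) = 0x1B0A
s_3 = Round(s_2, k_2) = 0x09F9

0x1B0A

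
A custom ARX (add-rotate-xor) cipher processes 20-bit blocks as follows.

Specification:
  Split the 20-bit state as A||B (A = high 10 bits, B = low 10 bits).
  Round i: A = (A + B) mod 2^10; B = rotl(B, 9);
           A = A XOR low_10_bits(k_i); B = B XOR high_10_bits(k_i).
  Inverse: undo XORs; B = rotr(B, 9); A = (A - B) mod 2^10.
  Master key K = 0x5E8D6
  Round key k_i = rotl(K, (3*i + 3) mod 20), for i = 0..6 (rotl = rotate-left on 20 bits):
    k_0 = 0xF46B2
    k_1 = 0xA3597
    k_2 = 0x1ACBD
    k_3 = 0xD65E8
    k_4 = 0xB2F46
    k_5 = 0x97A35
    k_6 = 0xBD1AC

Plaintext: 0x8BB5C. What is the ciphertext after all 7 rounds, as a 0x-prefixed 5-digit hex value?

s_0 = plaintext = 0x8BB5C
s_1 = Round(s_0, k_0) = 0xCE27F
s_2 = Round(s_1, k_1) = 0x081B2
s_3 = Round(s_2, k_2) = 0x5BCB2
s_4 = Round(s_3, k_3) = 0xF2700
s_5 = Round(s_4, k_4) = 0x63F4B
s_6 = Round(s_5, k_5) = 0xBBDFB
s_7 = Round(s_6, k_6) = 0x51809

0x51809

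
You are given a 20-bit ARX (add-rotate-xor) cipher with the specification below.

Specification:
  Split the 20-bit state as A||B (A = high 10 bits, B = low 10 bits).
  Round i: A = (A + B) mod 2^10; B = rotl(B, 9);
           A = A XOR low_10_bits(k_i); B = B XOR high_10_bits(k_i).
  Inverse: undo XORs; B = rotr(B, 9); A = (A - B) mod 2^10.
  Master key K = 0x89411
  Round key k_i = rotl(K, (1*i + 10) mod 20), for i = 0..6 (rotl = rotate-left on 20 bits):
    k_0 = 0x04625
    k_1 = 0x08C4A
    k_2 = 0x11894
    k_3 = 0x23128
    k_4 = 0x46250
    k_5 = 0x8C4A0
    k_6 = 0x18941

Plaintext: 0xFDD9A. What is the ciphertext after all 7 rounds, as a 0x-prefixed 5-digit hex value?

0x3790B

s_0 = plaintext = 0xFDD9A
s_1 = Round(s_0, k_0) = 0xED0DC
s_2 = Round(s_1, k_1) = 0x3684D
s_3 = Round(s_2, k_2) = 0x6CE60
s_4 = Round(s_3, k_3) = 0x4EDBC
s_5 = Round(s_4, k_4) = 0x29DC6
s_6 = Round(s_5, k_5) = 0xB36D2
s_7 = Round(s_6, k_6) = 0x3790B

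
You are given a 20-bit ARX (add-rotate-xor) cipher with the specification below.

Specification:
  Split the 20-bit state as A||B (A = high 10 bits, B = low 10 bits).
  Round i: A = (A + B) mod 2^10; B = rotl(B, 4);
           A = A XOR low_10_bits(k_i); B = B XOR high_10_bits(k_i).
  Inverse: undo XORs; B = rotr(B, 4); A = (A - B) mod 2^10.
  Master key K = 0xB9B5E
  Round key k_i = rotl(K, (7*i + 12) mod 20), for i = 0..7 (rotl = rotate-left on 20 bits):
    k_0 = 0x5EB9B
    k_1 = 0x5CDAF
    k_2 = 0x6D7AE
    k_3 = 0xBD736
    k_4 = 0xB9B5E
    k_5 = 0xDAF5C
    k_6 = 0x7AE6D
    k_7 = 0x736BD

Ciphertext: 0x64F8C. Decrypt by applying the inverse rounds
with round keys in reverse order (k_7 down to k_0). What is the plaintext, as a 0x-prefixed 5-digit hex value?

0x86F41

s_0 = ciphertext = 0x64F8C
s_1 = InvRound(s_0, k_7) = 0xB2864
s_2 = InvRound(s_1, k_6) = 0x33FD8
s_3 = InvRound(s_2, k_5) = 0xB20CB
s_4 = InvRound(s_3, k_4) = 0x8D362
s_5 = InvRound(s_4, k_3) = 0xCA5D9
s_6 = InvRound(s_5, k_2) = 0x60706
s_7 = InvRound(s_6, k_1) = 0xB1D67
s_8 = InvRound(s_7, k_0) = 0x86F41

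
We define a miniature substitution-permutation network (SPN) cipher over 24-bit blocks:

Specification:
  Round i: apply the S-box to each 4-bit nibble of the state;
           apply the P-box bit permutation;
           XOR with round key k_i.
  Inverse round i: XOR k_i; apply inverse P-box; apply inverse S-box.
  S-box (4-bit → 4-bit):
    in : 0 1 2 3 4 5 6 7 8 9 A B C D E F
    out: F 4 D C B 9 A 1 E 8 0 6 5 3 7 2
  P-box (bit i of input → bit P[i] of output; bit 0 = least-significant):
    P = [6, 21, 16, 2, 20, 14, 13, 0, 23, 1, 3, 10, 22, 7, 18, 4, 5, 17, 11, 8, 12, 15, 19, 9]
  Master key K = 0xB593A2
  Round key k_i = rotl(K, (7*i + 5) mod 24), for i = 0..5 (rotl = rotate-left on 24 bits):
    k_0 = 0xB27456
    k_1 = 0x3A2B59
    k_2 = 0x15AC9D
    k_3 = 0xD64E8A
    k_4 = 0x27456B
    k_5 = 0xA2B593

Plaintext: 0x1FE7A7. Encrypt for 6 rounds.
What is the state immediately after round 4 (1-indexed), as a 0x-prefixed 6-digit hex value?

0x6067F2

s_0 = plaintext = 0x1FE7A7
s_1 = Round(s_0, k_0) = 0x7C7496
s_2 = Round(s_1, k_1) = 0xDA377E
s_3 = Round(s_2, k_2) = 0xA03CCD
s_4 = Round(s_3, k_3) = 0x6067F2
s_5 = Round(s_4, k_4) = 0xA48E9F
s_6 = Round(s_5, k_5) = 0x04B428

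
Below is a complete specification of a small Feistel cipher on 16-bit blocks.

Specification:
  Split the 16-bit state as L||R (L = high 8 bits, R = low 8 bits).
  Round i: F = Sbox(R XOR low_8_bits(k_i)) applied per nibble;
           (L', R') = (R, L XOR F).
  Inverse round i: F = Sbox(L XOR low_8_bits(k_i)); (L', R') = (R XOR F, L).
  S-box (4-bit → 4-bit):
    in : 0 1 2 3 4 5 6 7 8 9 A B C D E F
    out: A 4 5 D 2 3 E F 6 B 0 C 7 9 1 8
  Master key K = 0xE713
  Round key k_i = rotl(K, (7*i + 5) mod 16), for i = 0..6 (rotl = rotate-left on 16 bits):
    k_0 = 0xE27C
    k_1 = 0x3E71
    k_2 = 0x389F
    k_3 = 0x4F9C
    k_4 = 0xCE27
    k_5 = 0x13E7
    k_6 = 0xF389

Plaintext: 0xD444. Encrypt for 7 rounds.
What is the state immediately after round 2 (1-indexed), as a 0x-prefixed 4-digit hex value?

0x02B9

s_0 = plaintext = 0xD444
s_1 = Round(s_0, k_0) = 0x4402
s_2 = Round(s_1, k_1) = 0x02B9
s_3 = Round(s_2, k_2) = 0xB95C
s_4 = Round(s_3, k_3) = 0x5CC3
s_5 = Round(s_4, k_4) = 0xC34E
s_6 = Round(s_5, k_5) = 0x4EC8
s_7 = Round(s_6, k_6) = 0xC86A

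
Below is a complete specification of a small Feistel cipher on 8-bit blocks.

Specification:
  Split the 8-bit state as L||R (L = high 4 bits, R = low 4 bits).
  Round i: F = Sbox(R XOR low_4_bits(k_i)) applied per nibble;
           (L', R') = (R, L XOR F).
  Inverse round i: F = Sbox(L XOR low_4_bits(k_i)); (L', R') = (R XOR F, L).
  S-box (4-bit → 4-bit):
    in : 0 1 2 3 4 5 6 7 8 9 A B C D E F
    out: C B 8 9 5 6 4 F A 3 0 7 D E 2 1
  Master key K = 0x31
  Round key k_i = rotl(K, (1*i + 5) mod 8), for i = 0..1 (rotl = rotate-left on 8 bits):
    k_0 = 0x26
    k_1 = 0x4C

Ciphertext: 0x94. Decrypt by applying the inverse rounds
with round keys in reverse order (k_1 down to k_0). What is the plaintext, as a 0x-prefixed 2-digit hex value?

0xC2

s_0 = ciphertext = 0x94
s_1 = InvRound(s_0, k_1) = 0x29
s_2 = InvRound(s_1, k_0) = 0xC2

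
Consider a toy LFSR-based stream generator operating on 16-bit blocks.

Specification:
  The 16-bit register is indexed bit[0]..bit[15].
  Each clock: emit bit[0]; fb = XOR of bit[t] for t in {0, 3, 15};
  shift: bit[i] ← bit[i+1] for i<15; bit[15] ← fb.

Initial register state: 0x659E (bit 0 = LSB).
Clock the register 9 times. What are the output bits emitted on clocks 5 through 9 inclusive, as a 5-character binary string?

10011

reg_0 = 0x659E
clock 1: out=0, reg = 0xB2CF
clock 2: out=1, reg = 0xD967
clock 3: out=1, reg = 0x6CB3
clock 4: out=1, reg = 0xB659
clock 5: out=1, reg = 0xDB2C
clock 6: out=0, reg = 0x6D96
clock 7: out=0, reg = 0x36CB
clock 8: out=1, reg = 0x1B65
clock 9: out=1, reg = 0x8DB2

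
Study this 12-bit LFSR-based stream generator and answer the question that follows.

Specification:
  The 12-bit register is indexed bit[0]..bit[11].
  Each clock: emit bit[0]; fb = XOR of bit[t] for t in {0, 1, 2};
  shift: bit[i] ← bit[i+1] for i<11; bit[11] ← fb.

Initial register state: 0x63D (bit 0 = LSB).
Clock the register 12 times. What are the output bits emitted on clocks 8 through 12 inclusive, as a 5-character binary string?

00110

reg_0 = 0x63D
clock 1: out=1, reg = 0x31E
clock 2: out=0, reg = 0x18F
clock 3: out=1, reg = 0x8C7
clock 4: out=1, reg = 0xC63
clock 5: out=1, reg = 0x631
clock 6: out=1, reg = 0xB18
clock 7: out=0, reg = 0x58C
clock 8: out=0, reg = 0xAC6
clock 9: out=0, reg = 0x563
clock 10: out=1, reg = 0x2B1
clock 11: out=1, reg = 0x958
clock 12: out=0, reg = 0x4AC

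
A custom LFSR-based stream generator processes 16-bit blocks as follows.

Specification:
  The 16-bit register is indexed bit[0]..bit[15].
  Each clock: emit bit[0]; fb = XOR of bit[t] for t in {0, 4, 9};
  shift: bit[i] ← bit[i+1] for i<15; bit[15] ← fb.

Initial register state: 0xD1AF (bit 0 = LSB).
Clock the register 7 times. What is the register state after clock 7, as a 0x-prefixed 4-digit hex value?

reg_0 = 0xD1AF
clock 1: out=1, reg = 0xE8D7
clock 2: out=1, reg = 0x746B
clock 3: out=1, reg = 0xBA35
clock 4: out=1, reg = 0xDD1A
clock 5: out=0, reg = 0xEE8D
clock 6: out=1, reg = 0x7746
clock 7: out=0, reg = 0xBBA3

0xBBA3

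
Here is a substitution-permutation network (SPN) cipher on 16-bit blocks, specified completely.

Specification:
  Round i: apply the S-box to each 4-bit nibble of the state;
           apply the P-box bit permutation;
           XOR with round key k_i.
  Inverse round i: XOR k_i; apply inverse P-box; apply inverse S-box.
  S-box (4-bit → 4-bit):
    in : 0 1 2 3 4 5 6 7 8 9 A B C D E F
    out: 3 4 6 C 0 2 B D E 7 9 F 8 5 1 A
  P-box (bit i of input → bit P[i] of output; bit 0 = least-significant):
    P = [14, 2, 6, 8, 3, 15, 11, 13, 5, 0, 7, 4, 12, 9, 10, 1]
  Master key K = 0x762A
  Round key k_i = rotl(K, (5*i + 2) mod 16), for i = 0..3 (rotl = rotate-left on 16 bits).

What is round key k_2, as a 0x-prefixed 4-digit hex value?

0xA762

K = 0x762A
k_0 = rotl(K, (5*0+2) mod 16) = rotl(K, 2) = 0xD8A9
k_1 = rotl(K, (5*1+2) mod 16) = rotl(K, 7) = 0x153B
k_2 = rotl(K, (5*2+2) mod 16) = rotl(K, 12) = 0xA762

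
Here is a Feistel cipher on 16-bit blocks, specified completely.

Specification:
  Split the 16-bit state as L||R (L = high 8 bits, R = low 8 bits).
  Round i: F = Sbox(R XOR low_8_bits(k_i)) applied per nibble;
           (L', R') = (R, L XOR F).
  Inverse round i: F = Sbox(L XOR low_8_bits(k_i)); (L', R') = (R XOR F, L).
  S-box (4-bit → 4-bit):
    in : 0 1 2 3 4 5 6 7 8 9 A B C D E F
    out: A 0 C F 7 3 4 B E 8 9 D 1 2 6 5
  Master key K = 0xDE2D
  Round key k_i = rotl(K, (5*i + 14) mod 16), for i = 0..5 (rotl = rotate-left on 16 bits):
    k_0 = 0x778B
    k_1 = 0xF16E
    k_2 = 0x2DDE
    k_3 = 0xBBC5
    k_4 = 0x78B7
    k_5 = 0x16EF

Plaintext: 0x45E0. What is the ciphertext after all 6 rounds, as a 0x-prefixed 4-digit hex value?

0x260B

s_0 = plaintext = 0x45E0
s_1 = Round(s_0, k_0) = 0xE008
s_2 = Round(s_1, k_1) = 0x08A4
s_3 = Round(s_2, k_2) = 0xA4B1
s_4 = Round(s_3, k_3) = 0xB113
s_5 = Round(s_4, k_4) = 0x1326
s_6 = Round(s_5, k_5) = 0x260B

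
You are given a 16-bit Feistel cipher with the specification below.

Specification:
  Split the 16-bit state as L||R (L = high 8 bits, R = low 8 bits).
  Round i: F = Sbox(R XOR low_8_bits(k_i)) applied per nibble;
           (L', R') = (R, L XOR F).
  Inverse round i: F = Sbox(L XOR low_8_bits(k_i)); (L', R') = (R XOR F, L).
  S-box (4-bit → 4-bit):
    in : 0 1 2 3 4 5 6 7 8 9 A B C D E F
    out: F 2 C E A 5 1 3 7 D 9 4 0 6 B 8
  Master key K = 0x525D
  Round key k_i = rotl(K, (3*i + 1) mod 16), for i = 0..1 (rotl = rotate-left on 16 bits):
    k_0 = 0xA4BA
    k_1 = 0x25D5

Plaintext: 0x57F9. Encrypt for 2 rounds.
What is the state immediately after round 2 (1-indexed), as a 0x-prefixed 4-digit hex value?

s_0 = plaintext = 0x57F9
s_1 = Round(s_0, k_0) = 0xF9F9
s_2 = Round(s_1, k_1) = 0xF939

0xF939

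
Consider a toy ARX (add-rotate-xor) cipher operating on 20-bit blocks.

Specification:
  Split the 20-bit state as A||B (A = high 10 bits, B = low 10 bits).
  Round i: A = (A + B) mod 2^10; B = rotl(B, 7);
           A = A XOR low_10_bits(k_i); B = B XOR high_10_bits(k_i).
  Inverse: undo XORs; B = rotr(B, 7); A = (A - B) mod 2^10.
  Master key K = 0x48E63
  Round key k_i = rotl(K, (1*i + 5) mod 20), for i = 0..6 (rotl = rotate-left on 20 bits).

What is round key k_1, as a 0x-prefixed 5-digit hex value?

0x398D2

K = 0x48E63
k_0 = rotl(K, (1*0+5) mod 20) = rotl(K, 5) = 0x1CC69
k_1 = rotl(K, (1*1+5) mod 20) = rotl(K, 6) = 0x398D2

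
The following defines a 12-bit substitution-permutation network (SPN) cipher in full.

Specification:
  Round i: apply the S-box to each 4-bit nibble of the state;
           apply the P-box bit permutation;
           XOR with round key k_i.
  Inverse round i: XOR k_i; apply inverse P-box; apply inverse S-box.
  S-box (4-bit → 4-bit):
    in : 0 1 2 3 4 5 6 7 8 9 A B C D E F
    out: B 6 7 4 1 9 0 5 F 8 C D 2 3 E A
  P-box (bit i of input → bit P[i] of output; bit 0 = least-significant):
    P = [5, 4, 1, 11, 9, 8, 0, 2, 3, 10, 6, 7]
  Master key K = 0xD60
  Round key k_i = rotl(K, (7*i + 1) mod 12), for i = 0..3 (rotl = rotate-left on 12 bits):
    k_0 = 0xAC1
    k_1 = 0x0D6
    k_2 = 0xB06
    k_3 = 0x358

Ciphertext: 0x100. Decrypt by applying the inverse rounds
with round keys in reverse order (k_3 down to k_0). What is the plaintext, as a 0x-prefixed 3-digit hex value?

s_0 = ciphertext = 0x100
s_1 = InvRound(s_0, k_3) = 0x74C
s_2 = InvRound(s_1, k_2) = 0x26A
s_3 = InvRound(s_2, k_1) = 0x55D
s_4 = InvRound(s_3, k_0) = 0x00F

0x00F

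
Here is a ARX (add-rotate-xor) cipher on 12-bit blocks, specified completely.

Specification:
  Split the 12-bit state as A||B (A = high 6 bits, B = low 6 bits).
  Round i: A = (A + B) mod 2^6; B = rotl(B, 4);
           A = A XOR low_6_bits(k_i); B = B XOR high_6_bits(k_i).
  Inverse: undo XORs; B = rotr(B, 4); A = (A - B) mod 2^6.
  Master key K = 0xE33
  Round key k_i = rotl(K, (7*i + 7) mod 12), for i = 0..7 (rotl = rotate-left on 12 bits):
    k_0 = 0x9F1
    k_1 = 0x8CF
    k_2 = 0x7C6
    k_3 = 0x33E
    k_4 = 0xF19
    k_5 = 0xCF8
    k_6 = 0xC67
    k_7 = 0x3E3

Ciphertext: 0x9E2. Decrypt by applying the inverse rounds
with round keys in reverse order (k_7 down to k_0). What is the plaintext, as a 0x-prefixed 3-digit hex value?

0xA29

s_0 = ciphertext = 0x9E2
s_1 = InvRound(s_0, k_7) = 0x3B6
s_2 = InvRound(s_1, k_6) = 0x35C
s_3 = InvRound(s_2, k_5) = 0xDFE
s_4 = InvRound(s_3, k_4) = 0x988
s_5 = InvRound(s_4, k_3) = 0x210
s_6 = InvRound(s_5, k_2) = 0x4BC
s_7 = InvRound(s_6, k_1) = 0x83D
s_8 = InvRound(s_7, k_0) = 0xA29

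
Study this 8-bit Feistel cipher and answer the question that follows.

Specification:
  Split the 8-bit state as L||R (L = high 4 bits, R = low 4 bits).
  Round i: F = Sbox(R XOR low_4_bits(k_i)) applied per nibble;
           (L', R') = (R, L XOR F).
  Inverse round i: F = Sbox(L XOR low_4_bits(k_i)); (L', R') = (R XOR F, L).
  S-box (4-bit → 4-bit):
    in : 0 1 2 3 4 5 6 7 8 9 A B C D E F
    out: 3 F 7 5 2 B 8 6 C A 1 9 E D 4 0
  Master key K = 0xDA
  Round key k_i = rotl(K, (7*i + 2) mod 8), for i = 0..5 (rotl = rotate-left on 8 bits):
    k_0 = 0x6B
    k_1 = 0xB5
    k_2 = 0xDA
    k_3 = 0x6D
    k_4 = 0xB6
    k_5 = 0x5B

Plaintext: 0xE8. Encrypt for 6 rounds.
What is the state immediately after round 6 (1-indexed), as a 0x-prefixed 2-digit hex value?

s_0 = plaintext = 0xE8
s_1 = Round(s_0, k_0) = 0x8B
s_2 = Round(s_1, k_1) = 0xBC
s_3 = Round(s_2, k_2) = 0xC3
s_4 = Round(s_3, k_3) = 0x38
s_5 = Round(s_4, k_4) = 0x87
s_6 = Round(s_5, k_5) = 0x76

0x76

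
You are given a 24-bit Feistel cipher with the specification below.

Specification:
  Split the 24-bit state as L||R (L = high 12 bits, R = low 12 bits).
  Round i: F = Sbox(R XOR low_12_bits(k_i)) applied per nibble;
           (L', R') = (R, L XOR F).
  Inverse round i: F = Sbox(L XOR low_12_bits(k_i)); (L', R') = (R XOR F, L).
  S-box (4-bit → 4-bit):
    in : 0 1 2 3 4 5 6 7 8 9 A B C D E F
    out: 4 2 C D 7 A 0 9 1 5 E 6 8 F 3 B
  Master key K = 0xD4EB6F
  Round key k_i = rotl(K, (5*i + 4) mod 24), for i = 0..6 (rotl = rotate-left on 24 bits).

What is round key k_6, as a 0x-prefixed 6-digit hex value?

K = 0xD4EB6F
k_0 = rotl(K, (5*0+4) mod 24) = rotl(K, 4) = 0x4EB6FD
k_1 = rotl(K, (5*1+4) mod 24) = rotl(K, 9) = 0xD6DFA9
k_2 = rotl(K, (5*2+4) mod 24) = rotl(K, 14) = 0xDBF53A
k_3 = rotl(K, (5*3+4) mod 24) = rotl(K, 19) = 0x7EA75B
k_4 = rotl(K, (5*4+4) mod 24) = rotl(K, 0) = 0xD4EB6F
k_5 = rotl(K, (5*5+4) mod 24) = rotl(K, 5) = 0x9D6DFA
k_6 = rotl(K, (5*6+4) mod 24) = rotl(K, 10) = 0xADBF53

0xADBF53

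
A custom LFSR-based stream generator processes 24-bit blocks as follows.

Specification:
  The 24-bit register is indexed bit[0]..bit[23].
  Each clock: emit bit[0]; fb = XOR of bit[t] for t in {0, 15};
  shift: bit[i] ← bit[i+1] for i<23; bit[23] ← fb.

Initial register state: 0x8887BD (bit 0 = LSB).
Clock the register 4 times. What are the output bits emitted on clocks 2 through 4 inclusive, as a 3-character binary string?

011

reg_0 = 0x8887BD
clock 1: out=1, reg = 0x4443DE
clock 2: out=0, reg = 0x2221EF
clock 3: out=1, reg = 0x9110F7
clock 4: out=1, reg = 0xC8887B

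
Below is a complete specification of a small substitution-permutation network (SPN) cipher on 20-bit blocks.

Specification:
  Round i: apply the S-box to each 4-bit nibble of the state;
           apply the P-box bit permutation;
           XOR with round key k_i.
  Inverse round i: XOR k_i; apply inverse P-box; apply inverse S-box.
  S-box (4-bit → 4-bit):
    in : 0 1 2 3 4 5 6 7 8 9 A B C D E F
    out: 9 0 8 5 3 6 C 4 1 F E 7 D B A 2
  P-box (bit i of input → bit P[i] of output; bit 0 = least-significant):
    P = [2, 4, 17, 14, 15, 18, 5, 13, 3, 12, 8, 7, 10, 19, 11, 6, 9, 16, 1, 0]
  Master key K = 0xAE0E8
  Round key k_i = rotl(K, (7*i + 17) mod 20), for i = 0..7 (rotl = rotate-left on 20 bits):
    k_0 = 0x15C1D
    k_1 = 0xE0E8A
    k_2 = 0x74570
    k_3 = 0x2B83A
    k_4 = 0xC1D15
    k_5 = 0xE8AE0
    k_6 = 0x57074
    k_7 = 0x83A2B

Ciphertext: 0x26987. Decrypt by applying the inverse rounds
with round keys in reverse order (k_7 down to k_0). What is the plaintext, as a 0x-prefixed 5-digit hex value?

s_0 = ciphertext = 0x26987
s_1 = InvRound(s_0, k_7) = 0x8F97C
s_2 = InvRound(s_1, k_6) = 0xF5341
s_3 = InvRound(s_2, k_5) = 0xE7A32
s_4 = InvRound(s_3, k_4) = 0xC876C
s_5 = InvRound(s_4, k_3) = 0x395EB
s_6 = InvRound(s_5, k_2) = 0x61D4E
s_7 = InvRound(s_6, k_1) = 0x8EA18
s_8 = InvRound(s_7, k_0) = 0xD4F08

0xD4F08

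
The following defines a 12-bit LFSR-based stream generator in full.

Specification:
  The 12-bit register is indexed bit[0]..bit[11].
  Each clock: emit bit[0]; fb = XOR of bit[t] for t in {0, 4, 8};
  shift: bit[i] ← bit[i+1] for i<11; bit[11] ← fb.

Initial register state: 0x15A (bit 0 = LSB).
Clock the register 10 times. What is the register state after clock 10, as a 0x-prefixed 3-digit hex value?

0x6B8

reg_0 = 0x15A
clock 1: out=0, reg = 0x0AD
clock 2: out=1, reg = 0x856
clock 3: out=0, reg = 0xC2B
clock 4: out=1, reg = 0xE15
clock 5: out=1, reg = 0x70A
clock 6: out=0, reg = 0xB85
clock 7: out=1, reg = 0x5C2
clock 8: out=0, reg = 0xAE1
clock 9: out=1, reg = 0xD70
clock 10: out=0, reg = 0x6B8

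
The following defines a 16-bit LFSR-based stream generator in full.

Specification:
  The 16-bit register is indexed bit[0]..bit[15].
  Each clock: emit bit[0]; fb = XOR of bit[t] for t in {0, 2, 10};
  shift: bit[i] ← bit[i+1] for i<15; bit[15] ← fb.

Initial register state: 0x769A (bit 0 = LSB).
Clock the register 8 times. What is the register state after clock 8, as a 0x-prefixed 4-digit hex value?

0x6176

reg_0 = 0x769A
clock 1: out=0, reg = 0xBB4D
clock 2: out=1, reg = 0x5DA6
clock 3: out=0, reg = 0x2ED3
clock 4: out=1, reg = 0x1769
clock 5: out=1, reg = 0x0BB4
clock 6: out=0, reg = 0x85DA
clock 7: out=0, reg = 0xC2ED
clock 8: out=1, reg = 0x6176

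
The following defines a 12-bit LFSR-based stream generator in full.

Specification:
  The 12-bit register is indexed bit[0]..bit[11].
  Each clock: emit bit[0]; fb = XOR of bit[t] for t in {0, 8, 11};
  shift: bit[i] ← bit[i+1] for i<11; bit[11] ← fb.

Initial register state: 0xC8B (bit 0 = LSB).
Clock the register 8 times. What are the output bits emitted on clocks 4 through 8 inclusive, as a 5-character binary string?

10001

reg_0 = 0xC8B
clock 1: out=1, reg = 0x645
clock 2: out=1, reg = 0xB22
clock 3: out=0, reg = 0x591
clock 4: out=1, reg = 0x2C8
clock 5: out=0, reg = 0x164
clock 6: out=0, reg = 0x8B2
clock 7: out=0, reg = 0xC59
clock 8: out=1, reg = 0x62C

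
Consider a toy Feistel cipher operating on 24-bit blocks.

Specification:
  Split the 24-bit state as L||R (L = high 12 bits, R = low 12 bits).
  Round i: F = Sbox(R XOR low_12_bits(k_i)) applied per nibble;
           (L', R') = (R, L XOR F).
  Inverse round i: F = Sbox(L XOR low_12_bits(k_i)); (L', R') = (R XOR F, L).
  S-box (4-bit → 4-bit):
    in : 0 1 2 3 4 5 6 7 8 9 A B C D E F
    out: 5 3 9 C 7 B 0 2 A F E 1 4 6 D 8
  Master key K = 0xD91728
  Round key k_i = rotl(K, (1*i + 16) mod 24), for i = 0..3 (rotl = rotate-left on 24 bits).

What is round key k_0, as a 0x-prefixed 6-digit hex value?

0x28D917

K = 0xD91728
k_0 = rotl(K, (1*0+16) mod 24) = rotl(K, 16) = 0x28D917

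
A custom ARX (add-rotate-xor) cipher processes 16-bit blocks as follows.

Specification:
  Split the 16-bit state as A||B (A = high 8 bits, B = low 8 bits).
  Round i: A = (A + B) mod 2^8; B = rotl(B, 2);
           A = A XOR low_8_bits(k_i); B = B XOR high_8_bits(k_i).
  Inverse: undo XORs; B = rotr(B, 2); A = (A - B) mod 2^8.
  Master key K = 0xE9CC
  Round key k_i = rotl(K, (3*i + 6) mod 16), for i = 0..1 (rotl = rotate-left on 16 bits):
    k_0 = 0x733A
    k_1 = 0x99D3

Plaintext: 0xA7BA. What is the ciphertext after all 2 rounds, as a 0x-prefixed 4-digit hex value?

0x27FF

s_0 = plaintext = 0xA7BA
s_1 = Round(s_0, k_0) = 0x5B99
s_2 = Round(s_1, k_1) = 0x27FF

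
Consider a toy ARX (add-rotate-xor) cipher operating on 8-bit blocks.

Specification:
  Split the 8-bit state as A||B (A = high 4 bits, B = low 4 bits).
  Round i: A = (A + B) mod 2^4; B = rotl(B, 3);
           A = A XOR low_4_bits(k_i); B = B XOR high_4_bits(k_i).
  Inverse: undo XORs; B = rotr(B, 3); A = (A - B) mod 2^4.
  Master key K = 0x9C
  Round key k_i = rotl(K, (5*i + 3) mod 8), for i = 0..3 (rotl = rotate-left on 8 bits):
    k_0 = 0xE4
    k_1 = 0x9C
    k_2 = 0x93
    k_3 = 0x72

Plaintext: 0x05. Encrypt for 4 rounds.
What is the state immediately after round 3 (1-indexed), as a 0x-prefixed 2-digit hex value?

0x74

s_0 = plaintext = 0x05
s_1 = Round(s_0, k_0) = 0x14
s_2 = Round(s_1, k_1) = 0x9B
s_3 = Round(s_2, k_2) = 0x74
s_4 = Round(s_3, k_3) = 0x95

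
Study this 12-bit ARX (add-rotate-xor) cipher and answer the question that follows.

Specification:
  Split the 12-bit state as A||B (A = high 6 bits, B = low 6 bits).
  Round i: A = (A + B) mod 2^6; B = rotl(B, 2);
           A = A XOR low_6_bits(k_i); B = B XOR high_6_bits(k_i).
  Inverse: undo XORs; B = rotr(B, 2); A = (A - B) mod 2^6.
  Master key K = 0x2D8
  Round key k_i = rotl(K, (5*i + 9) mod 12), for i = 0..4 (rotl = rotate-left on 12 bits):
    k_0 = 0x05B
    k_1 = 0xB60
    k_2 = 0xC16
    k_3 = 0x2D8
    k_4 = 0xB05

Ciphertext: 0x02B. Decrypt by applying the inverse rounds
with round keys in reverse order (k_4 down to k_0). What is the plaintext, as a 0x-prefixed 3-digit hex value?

0x338

s_0 = ciphertext = 0x02B
s_1 = InvRound(s_0, k_4) = 0x531
s_2 = InvRound(s_1, k_3) = 0x7AE
s_3 = InvRound(s_2, k_2) = 0x867
s_4 = InvRound(s_3, k_1) = 0x7E2
s_5 = InvRound(s_4, k_0) = 0x338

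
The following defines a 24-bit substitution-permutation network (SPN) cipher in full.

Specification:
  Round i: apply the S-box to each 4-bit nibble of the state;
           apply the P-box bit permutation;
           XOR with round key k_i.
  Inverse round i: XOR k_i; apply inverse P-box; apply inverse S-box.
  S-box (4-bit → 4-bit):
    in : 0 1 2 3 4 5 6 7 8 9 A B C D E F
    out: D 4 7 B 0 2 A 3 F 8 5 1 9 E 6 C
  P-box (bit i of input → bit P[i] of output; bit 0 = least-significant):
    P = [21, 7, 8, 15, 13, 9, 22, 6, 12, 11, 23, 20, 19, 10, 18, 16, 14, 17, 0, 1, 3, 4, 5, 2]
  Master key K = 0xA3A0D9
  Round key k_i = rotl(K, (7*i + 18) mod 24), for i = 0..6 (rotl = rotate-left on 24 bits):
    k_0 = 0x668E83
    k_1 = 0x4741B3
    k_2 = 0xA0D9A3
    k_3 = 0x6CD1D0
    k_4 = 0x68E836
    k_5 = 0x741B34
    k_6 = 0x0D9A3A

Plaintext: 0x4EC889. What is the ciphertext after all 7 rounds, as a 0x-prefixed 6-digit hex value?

s_0 = plaintext = 0x4EC889
s_1 = Round(s_0, k_0) = 0xBD34C2
s_2 = Round(s_1, k_1) = 0x6C6478
s_3 = Round(s_2, k_2) = 0x813E35
s_4 = Round(s_3, k_3) = 0xE5FF2D
s_5 = Round(s_4, k_4) = 0xBF4B86
s_6 = Round(s_5, k_5) = 0x34A9FF
s_7 = Round(s_6, k_6) = 0x511B66

0x511B66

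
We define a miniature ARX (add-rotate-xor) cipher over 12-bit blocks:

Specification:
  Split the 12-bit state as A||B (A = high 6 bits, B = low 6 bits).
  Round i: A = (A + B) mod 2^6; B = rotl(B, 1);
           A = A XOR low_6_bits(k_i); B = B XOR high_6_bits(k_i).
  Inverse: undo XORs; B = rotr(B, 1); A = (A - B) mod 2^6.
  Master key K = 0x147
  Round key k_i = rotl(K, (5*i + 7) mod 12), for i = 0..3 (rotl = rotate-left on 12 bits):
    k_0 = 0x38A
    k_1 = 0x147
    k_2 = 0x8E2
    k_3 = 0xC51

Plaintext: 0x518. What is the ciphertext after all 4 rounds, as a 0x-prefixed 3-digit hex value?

s_0 = plaintext = 0x518
s_1 = Round(s_0, k_0) = 0x9BE
s_2 = Round(s_1, k_1) = 0x8F8
s_3 = Round(s_2, k_2) = 0xE52
s_4 = Round(s_3, k_3) = 0x695

0x695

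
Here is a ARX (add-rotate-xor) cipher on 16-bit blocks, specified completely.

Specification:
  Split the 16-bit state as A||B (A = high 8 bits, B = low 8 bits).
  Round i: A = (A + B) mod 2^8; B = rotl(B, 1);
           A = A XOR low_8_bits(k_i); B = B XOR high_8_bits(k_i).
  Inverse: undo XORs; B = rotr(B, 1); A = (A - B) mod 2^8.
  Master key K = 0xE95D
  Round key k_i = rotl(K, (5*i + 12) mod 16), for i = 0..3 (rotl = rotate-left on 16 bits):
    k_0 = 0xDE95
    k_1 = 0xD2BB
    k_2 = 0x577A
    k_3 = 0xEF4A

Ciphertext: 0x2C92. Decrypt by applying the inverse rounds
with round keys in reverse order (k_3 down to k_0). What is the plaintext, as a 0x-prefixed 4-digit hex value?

0xE1E6

s_0 = ciphertext = 0x2C92
s_1 = InvRound(s_0, k_3) = 0xA8BE
s_2 = InvRound(s_1, k_2) = 0xDEF4
s_3 = InvRound(s_2, k_1) = 0x5213
s_4 = InvRound(s_3, k_0) = 0xE1E6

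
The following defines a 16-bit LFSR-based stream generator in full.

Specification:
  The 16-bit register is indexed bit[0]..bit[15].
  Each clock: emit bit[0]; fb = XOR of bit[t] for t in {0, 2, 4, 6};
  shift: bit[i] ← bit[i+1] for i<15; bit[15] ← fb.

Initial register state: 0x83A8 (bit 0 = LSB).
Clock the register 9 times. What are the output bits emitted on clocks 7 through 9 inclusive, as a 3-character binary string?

reg_0 = 0x83A8
clock 1: out=0, reg = 0x41D4
clock 2: out=0, reg = 0xA0EA
clock 3: out=0, reg = 0xD075
clock 4: out=1, reg = 0x683A
clock 5: out=0, reg = 0xB41D
clock 6: out=1, reg = 0xDA0E
clock 7: out=0, reg = 0xED07
clock 8: out=1, reg = 0x7683
clock 9: out=1, reg = 0xBB41

011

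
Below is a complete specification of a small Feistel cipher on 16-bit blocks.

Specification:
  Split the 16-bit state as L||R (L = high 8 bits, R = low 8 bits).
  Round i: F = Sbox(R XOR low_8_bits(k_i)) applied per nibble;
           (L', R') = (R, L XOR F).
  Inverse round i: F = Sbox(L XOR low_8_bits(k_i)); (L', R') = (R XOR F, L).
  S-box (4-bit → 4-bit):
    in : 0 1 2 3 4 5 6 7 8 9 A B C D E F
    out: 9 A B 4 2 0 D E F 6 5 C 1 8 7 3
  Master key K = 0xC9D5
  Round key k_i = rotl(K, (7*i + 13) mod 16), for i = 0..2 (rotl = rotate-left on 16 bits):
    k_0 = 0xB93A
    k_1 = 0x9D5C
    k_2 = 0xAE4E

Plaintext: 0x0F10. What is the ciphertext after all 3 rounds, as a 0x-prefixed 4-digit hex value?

0x6D0E

s_0 = plaintext = 0x0F10
s_1 = Round(s_0, k_0) = 0x10BA
s_2 = Round(s_1, k_1) = 0xBA6D
s_3 = Round(s_2, k_2) = 0x6D0E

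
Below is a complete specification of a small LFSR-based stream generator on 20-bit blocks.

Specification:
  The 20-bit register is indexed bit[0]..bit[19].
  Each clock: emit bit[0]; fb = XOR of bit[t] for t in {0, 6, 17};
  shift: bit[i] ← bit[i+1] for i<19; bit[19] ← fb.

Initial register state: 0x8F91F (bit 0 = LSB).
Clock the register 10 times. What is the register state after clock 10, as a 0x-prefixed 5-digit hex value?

reg_0 = 0x8F91F
clock 1: out=1, reg = 0xC7C8F
clock 2: out=1, reg = 0xE3E47
clock 3: out=1, reg = 0xF1F23
clock 4: out=1, reg = 0x78F91
clock 5: out=1, reg = 0x3C7C8
clock 6: out=0, reg = 0x1E3E4
clock 7: out=0, reg = 0x8F1F2
clock 8: out=0, reg = 0xC78F9
clock 9: out=1, reg = 0x63C7C
clock 10: out=0, reg = 0x31E3E

0x31E3E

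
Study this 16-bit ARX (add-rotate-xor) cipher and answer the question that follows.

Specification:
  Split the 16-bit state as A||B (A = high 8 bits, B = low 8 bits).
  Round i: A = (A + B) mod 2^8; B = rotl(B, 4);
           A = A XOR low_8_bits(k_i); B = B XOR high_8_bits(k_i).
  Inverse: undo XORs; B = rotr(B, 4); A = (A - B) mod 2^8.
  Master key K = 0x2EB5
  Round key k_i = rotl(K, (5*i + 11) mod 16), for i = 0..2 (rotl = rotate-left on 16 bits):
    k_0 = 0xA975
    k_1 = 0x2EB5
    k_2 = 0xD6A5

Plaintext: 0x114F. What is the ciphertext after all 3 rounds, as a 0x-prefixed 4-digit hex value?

s_0 = plaintext = 0x114F
s_1 = Round(s_0, k_0) = 0x155D
s_2 = Round(s_1, k_1) = 0xC7FB
s_3 = Round(s_2, k_2) = 0x6769

0x6769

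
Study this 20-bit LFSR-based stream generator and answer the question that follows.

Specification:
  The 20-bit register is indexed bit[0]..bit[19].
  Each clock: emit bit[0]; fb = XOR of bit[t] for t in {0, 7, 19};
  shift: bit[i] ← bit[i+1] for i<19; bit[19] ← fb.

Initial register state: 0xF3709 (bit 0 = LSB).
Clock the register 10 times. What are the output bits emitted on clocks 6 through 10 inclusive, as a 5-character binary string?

00011

reg_0 = 0xF3709
clock 1: out=1, reg = 0x79B84
clock 2: out=0, reg = 0xBCDC2
clock 3: out=0, reg = 0x5E6E1
clock 4: out=1, reg = 0x2F370
clock 5: out=0, reg = 0x179B8
clock 6: out=0, reg = 0x8BCDC
clock 7: out=0, reg = 0x45E6E
clock 8: out=0, reg = 0x22F37
clock 9: out=1, reg = 0x9179B
clock 10: out=1, reg = 0xC8BCD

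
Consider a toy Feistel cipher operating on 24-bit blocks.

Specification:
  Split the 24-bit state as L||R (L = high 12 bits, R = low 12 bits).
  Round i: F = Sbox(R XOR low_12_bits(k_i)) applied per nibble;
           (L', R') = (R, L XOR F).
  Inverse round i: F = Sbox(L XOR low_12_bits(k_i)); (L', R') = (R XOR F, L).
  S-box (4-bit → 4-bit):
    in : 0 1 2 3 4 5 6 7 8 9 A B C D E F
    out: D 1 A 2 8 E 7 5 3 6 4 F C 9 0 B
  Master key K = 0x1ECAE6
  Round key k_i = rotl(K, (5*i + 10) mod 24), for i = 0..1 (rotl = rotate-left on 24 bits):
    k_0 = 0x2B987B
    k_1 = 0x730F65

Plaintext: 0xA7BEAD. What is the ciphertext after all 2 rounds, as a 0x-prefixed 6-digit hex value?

s_0 = plaintext = 0xA7BEAD
s_1 = Round(s_0, k_0) = 0xEADDEC
s_2 = Round(s_1, k_1) = 0xDEC49B

0xDEC49B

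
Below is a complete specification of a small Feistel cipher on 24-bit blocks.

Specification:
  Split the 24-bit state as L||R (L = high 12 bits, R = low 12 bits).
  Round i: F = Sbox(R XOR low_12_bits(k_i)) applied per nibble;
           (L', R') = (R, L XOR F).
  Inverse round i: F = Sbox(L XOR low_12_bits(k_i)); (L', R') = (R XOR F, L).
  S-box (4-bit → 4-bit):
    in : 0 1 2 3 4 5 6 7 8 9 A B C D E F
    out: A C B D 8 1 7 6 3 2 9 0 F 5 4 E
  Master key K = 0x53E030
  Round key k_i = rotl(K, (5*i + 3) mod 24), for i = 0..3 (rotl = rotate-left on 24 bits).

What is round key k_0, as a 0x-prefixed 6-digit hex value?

0x9F0182

K = 0x53E030
k_0 = rotl(K, (5*0+3) mod 24) = rotl(K, 3) = 0x9F0182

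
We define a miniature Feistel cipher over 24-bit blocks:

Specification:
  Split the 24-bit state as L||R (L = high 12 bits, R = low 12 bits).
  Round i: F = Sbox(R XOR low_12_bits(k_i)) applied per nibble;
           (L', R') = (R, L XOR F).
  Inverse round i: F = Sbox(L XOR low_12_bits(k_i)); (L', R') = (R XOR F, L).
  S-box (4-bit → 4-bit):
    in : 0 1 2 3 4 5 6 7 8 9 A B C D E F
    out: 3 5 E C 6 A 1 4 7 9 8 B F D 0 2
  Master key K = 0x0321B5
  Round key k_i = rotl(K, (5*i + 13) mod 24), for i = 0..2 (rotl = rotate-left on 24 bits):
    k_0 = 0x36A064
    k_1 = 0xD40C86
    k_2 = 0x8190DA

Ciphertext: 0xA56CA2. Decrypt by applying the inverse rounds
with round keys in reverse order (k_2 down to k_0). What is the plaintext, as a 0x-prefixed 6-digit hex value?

0x944DFD

s_0 = ciphertext = 0xA56CA2
s_1 = InvRound(s_0, k_2) = 0x4DDA56
s_2 = InvRound(s_1, k_1) = 0xDFD4DD
s_3 = InvRound(s_2, k_0) = 0x944DFD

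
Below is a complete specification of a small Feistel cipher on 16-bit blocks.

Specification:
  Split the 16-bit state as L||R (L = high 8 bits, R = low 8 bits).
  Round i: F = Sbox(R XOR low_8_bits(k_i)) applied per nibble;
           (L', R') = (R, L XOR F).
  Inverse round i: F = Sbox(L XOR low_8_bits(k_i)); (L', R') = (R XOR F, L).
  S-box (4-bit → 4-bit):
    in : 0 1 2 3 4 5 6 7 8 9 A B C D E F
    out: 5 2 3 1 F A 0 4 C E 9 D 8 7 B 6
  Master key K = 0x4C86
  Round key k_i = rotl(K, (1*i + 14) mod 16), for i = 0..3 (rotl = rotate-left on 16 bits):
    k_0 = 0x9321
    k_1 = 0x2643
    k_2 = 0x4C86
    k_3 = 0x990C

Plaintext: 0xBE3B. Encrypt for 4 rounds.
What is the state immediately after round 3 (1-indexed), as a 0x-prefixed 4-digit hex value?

s_0 = plaintext = 0xBE3B
s_1 = Round(s_0, k_0) = 0x3B97
s_2 = Round(s_1, k_1) = 0x9744
s_3 = Round(s_2, k_2) = 0x4414
s_4 = Round(s_3, k_3) = 0x1468

0x4414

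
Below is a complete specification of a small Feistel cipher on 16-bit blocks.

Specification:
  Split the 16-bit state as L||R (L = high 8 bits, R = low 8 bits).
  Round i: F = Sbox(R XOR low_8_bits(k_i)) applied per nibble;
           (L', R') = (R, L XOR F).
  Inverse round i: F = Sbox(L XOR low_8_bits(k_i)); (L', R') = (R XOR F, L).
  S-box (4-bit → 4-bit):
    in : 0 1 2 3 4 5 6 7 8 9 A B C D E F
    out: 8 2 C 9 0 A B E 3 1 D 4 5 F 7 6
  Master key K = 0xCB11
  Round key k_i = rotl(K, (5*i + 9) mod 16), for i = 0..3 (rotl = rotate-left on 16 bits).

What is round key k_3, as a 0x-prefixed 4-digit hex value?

K = 0xCB11
k_0 = rotl(K, (5*0+9) mod 16) = rotl(K, 9) = 0x2396
k_1 = rotl(K, (5*1+9) mod 16) = rotl(K, 14) = 0x72C4
k_2 = rotl(K, (5*2+9) mod 16) = rotl(K, 3) = 0x588E
k_3 = rotl(K, (5*3+9) mod 16) = rotl(K, 8) = 0x11CB

0x11CB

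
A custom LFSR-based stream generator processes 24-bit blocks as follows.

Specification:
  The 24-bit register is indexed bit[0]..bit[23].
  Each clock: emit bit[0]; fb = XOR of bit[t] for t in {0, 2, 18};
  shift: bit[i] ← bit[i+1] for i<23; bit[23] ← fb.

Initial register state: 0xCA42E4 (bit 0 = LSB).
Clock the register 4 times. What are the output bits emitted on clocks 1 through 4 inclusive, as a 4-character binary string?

reg_0 = 0xCA42E4
clock 1: out=0, reg = 0xE52172
clock 2: out=0, reg = 0xF290B9
clock 3: out=1, reg = 0xF9485C
clock 4: out=0, reg = 0xFCA42E

0010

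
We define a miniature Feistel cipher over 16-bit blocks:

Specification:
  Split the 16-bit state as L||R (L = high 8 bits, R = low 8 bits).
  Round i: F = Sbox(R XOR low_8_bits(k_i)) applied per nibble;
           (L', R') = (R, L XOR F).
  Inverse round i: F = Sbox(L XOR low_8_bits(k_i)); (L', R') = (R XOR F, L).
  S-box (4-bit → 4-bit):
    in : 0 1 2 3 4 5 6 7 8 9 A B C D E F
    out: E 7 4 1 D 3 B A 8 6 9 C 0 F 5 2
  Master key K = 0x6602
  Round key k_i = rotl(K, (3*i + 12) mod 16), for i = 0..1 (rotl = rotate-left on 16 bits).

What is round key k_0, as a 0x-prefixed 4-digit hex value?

0x2660

K = 0x6602
k_0 = rotl(K, (3*0+12) mod 16) = rotl(K, 12) = 0x2660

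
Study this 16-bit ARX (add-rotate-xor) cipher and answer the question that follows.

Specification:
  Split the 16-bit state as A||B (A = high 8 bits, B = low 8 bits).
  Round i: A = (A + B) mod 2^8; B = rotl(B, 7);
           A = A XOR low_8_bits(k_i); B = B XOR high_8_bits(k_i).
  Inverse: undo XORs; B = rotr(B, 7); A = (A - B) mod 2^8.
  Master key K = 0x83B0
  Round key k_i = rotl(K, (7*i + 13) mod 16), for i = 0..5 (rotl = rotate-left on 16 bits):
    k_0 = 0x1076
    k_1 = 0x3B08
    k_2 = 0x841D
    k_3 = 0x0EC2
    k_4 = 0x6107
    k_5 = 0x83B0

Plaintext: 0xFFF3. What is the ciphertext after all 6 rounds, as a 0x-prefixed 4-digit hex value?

0x78DC

s_0 = plaintext = 0xFFF3
s_1 = Round(s_0, k_0) = 0x84E9
s_2 = Round(s_1, k_1) = 0x65CF
s_3 = Round(s_2, k_2) = 0x2963
s_4 = Round(s_3, k_3) = 0x4EBF
s_5 = Round(s_4, k_4) = 0x0ABE
s_6 = Round(s_5, k_5) = 0x78DC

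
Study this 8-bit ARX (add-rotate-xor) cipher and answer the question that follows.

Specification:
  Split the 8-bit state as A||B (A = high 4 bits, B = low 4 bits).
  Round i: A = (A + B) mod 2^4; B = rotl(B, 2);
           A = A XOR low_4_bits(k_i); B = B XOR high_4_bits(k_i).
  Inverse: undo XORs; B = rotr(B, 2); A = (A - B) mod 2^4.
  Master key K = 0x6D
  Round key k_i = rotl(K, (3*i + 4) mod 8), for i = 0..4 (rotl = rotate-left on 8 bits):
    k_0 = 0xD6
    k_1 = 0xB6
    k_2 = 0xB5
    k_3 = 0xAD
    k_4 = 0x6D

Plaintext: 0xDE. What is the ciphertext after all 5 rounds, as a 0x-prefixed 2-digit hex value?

0x3F

s_0 = plaintext = 0xDE
s_1 = Round(s_0, k_0) = 0xD6
s_2 = Round(s_1, k_1) = 0x52
s_3 = Round(s_2, k_2) = 0x23
s_4 = Round(s_3, k_3) = 0x86
s_5 = Round(s_4, k_4) = 0x3F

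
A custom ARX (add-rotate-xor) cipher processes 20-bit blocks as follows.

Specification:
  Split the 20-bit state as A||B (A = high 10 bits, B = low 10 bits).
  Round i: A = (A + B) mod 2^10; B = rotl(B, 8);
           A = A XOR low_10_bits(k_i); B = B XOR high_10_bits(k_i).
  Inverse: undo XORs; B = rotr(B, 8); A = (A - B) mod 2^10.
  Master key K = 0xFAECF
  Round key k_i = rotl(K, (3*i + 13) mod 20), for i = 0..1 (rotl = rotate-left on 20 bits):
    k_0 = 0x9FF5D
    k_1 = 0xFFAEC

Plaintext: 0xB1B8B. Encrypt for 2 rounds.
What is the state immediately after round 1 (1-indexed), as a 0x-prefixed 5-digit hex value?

0x4319D

s_0 = plaintext = 0xB1B8B
s_1 = Round(s_0, k_0) = 0x4319D
s_2 = Round(s_1, k_1) = 0x11699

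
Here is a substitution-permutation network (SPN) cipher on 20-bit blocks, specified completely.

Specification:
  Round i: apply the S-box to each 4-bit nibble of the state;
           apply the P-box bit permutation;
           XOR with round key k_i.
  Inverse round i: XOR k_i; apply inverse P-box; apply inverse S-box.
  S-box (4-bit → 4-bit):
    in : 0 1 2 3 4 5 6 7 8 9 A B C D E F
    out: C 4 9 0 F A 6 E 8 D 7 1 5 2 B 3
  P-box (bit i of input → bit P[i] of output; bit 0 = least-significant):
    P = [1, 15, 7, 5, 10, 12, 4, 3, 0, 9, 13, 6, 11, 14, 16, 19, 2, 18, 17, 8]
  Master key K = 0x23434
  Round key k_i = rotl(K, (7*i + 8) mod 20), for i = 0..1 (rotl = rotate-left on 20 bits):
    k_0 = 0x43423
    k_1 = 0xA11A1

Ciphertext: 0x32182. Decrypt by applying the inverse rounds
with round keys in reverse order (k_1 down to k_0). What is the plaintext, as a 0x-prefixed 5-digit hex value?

s_0 = ciphertext = 0x32182
s_1 = InvRound(s_0, k_1) = 0x30CD2
s_2 = InvRound(s_1, k_0) = 0x6C960

0x6C960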